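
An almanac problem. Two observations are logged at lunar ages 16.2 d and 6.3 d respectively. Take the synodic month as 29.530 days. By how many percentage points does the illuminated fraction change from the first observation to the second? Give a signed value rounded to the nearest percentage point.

First observation: θ = 360°·16.2/29.530 = 197.5°, so f = 0.977.
Second observation: θ = 76.8°, f = 0.386.
Δf = 0.386 − 0.977 = -0.591, i.e. -59 pp.

-59 percentage points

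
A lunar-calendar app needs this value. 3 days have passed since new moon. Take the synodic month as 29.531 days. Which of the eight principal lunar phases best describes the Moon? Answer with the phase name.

At 3/29.531 of the cycle, θ ≈ 37° — the waxing crescent range.

waxing crescent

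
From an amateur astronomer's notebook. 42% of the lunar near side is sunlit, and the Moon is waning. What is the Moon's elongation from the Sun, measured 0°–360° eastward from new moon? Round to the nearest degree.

From f = (1 − cos θ)/2: cos θ = 1 − 2×0.42 = 0.160; arccos → 80.8°.
Since the Moon is past full (waning), take the reflex angle: θ = 360° − 80.8° = 279.2°.

279°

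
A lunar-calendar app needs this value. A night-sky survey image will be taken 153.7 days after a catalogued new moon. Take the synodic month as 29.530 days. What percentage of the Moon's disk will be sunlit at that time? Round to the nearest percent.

36%

Reduce mod P: 153.7 − 5×29.530 = 6.05 d into the current lunation.
The Moon has covered 6.05/29.530 of its cycle, so θ ≈ 360° × 6.05/29.530 = 73.8°.
With cos θ = 0.280, the lit fraction is (1 − 0.280)/2 ≈ 0.360, so 36%.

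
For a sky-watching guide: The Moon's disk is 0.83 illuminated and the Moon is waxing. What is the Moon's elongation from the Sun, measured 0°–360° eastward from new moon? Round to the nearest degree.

131°

Invert f = (1 − cos θ)/2 to get cos θ = 1 − 2(0.83) = -0.660, hence θ₀ = arccos -0.660 = 131.3°.
Waxing ⇒ before full, so θ = 131.3°.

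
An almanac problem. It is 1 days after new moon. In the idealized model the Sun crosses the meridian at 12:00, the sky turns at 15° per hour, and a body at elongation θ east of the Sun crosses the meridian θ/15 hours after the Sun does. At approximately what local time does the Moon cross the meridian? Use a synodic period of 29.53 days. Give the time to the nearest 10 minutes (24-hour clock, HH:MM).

12:50

Phase angle: θ = 360°·(1 d)/(29.53 d) = 12.2°.
The Moon trails the Sun by θ/15 = 12.2/15 ≈ 0.81 hours.
12:00 + 0.813 h ≈ 12:49 → 12:50 to the nearest ten minutes.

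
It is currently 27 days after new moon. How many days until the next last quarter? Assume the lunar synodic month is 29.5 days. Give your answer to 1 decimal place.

Last quarter occurs at elongation 270°, i.e. at age 29.5 × 270/360 = 22.125 d.
This lunation's last quarter (22.125 d) has passed, so add one period: 51.625 − 27 = 24.625 days.

24.6 days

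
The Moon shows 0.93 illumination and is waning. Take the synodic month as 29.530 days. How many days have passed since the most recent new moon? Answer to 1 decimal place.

From f = (1 − cos θ)/2: cos θ = 1 − 2×0.93 = -0.860; arccos → 149.3°.
A waning Moon lies in 180°–360°, so θ = 360° − 149.3° = 210.7°.
At 360°/29.530 d per day, 210.7° corresponds to 17.28 days.

17.3 days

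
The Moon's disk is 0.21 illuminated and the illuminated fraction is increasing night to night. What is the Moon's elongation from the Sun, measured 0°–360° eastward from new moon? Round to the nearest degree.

Invert f = (1 − cos θ)/2 to get cos θ = 1 − 2(0.21) = 0.580, hence θ₀ = arccos 0.580 = 54.5°.
Before full moon the principal value applies: θ = 54.5°.

55°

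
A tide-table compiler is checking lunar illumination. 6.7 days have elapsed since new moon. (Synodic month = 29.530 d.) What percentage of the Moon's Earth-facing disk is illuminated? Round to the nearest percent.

43%

The Moon has covered 6.7/29.530 of its cycle, so θ ≈ 360° × 6.7/29.530 = 81.7°.
cos 81.7° = 0.145, so f = (1 − 0.145)/2 = 0.428, so 43%.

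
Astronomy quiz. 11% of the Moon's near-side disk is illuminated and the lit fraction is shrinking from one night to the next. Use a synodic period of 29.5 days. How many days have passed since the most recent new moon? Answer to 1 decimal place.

26.3 days

Invert f = (1 − cos θ)/2 to get cos θ = 1 − 2(0.11) = 0.780, hence θ₀ = arccos 0.780 = 38.7°.
Waning ⇒ past full, so θ = 360° − 38.7° = 321.3°.
At 360°/29.5 d per day, 321.3° corresponds to 26.33 days.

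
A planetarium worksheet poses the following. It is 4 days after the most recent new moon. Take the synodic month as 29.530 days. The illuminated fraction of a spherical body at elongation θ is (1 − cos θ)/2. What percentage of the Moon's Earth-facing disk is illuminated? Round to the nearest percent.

Elongation θ = 360° × 4/29.530 ≈ 48.8°.
Illuminated fraction = (1 − cos 48.8°)/2 = (1 − 0.659)/2 ≈ 0.170, so 17%.

17%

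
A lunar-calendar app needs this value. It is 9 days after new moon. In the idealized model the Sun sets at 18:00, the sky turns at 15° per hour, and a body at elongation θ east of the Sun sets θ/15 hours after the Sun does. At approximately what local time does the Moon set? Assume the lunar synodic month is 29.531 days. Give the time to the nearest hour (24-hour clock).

Phase angle: θ = 360°·(9 d)/(29.531 d) = 109.7°.
Delay after the Sun = 109.7° / (15°/h) ≈ 7.31 h.
18:00 + 7.31 h ≈ 01:19 → 01:00 to the nearest hour.

01:00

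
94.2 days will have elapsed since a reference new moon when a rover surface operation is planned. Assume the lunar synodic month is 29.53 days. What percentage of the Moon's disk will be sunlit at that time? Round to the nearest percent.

32%

94.2/29.53 = 3.190 lunations, so 3 complete cycles and 5.61 d into the next.
Phase angle: θ = 360°·(5.61 d)/(29.53 d) = 68.4°.
Illuminated fraction = (1 − cos 68.4°)/2 = (1 − 0.368)/2 ≈ 0.316, so 32%.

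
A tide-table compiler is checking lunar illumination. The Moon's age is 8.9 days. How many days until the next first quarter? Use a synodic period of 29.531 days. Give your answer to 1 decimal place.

28.0 days

First quarter is 0.25 of the way through the cycle: age 0.25 × 29.531 = 7.383 d.
This lunation's first quarter (7.383 d) has passed, so add one period: 36.914 − 8.9 = 28.014 days.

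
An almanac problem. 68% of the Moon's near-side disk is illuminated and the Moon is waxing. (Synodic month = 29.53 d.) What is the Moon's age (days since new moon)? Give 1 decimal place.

9.1 days

From f = (1 − cos θ)/2: cos θ = 1 − 2×0.68 = -0.360; arccos → 111.1°.
Waxing ⇒ before full, so θ = 111.1°.
Age = 29.53 × 111.1°/360° ≈ 9.11 days.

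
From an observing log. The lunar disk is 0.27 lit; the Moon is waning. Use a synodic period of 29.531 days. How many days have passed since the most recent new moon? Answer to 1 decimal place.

24.4 days

From f = (1 − cos θ)/2: cos θ = 1 − 2×0.27 = 0.460; arccos → 62.6°.
Since the Moon is past full (waning), take the reflex angle: θ = 360° − 62.6° = 297.4°.
At 360°/29.531 d per day, 297.4° corresponds to 24.39 days.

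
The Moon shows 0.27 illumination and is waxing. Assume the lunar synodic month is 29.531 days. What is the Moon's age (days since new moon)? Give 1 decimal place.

5.1 days

From f = (1 − cos θ)/2: cos θ = 1 − 2×0.27 = 0.460; arccos → 62.6°.
Before full moon the principal value applies: θ = 62.6°.
At 360°/29.531 d per day, 62.6° corresponds to 5.14 days.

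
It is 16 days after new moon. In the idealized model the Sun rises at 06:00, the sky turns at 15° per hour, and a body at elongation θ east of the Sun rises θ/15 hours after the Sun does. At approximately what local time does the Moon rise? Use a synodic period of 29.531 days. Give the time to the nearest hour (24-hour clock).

Elongation θ = 360° × 16/29.531 ≈ 195.0°.
Delay after the Sun = 195.0° / (15°/h) ≈ 13.00 h.
06:00 + 13.00 h ≈ 19:00 → 19:00 to the nearest hour.

19:00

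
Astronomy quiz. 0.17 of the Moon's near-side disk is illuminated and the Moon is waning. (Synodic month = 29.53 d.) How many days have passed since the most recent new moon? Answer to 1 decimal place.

cos θ = 1 − 2f = 0.660, giving a principal value of 48.7°.
A waning Moon lies in 180°–360°, so θ = 360° − 48.7° = 311.3°.
That fraction of the synodic month is 311.3/360 × 29.53 d ≈ 25.54 d.

25.5 days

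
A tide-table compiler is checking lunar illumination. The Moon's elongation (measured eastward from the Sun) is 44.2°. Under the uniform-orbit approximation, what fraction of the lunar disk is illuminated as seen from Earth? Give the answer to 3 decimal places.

cos 44.2° = 0.717, so f = (1 − 0.717)/2 = 0.142.

0.142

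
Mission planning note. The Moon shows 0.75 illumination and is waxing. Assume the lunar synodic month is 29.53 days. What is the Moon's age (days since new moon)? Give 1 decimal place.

9.8 days

Invert f = (1 − cos θ)/2 to get cos θ = 1 − 2(0.75) = -0.500, hence θ₀ = arccos -0.500 = 120.0°.
The Moon is waxing (0°–180°), so θ = 120.0° directly.
Age = 29.53 × 120.0°/360° ≈ 9.84 days.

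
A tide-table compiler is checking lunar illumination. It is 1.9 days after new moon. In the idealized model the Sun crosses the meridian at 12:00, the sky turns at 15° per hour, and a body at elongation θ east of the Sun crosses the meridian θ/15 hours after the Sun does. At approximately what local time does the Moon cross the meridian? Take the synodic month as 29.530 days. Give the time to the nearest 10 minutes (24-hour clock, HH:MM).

13:30

Elongation θ = 360° × 1.9/29.530 ≈ 23.2°.
At 15° of sky rotation per hour, 23.2° corresponds to a 1.54 h lag.
12:00 + 1.544 h ≈ 13:33 → 13:30 to the nearest ten minutes.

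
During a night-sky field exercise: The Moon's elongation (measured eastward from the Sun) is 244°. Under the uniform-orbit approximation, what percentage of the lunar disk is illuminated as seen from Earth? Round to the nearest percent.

72%

cos 244° = (-0.438), so f = (1 − (-0.438))/2 = 0.719, i.e. 72%.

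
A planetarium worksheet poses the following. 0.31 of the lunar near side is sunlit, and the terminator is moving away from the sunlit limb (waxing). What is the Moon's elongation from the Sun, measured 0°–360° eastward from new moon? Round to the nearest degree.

Invert f = (1 − cos θ)/2 to get cos θ = 1 − 2(0.31) = 0.380, hence θ₀ = arccos 0.380 = 67.7°.
Before full moon the principal value applies: θ = 67.7°.

68°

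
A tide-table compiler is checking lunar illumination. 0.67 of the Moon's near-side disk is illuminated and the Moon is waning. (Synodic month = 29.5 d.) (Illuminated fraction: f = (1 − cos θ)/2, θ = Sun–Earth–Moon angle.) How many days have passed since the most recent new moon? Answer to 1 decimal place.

20.5 days

From f = (1 − cos θ)/2: cos θ = 1 − 2×0.67 = -0.340; arccos → 109.9°.
Since the Moon is past full (waning), take the reflex angle: θ = 360° − 109.9° = 250.1°.
At 360°/29.5 d per day, 250.1° corresponds to 20.50 days.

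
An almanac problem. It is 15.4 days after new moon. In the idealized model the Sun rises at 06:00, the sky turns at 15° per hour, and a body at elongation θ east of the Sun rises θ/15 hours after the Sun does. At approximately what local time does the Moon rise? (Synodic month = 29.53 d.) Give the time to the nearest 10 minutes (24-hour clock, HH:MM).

18:30

Phase angle: θ = 360°·(15.4 d)/(29.53 d) = 187.7°.
At 15° of sky rotation per hour, 187.7° corresponds to a 12.52 h lag.
06:00 + 12.516 h ≈ 18:31 → 18:30 to the nearest ten minutes.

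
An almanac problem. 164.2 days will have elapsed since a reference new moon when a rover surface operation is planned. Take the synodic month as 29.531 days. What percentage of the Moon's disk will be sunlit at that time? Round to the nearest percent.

96%

164.2/29.531 = 5.560 lunations, so 5 complete cycles and 16.54 d into the next.
Elongation θ = 360° × 16.54/29.531 ≈ 201.7°.
With cos θ = (-0.929), the lit fraction is (1 − (-0.929))/2 ≈ 0.965, so 96%.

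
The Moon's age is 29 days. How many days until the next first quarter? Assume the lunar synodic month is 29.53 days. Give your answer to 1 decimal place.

First quarter occurs at elongation 90°, i.e. at age 29.53 × 90/360 = 7.383 d.
This lunation's first quarter (7.383 d) has passed, so add one period: 36.913 − 29 = 7.913 days.

7.9 days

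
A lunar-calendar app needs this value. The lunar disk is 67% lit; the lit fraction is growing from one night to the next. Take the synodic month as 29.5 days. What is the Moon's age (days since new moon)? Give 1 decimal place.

9.0 days

Invert f = (1 − cos θ)/2 to get cos θ = 1 − 2(0.67) = -0.340, hence θ₀ = arccos -0.340 = 109.9°.
Before full moon the principal value applies: θ = 109.9°.
That fraction of the synodic month is 109.9/360 × 29.5 d ≈ 9.00 d.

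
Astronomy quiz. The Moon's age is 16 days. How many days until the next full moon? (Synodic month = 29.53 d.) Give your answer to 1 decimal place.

28.3 days

Full moon is 0.5 of the way through the cycle: age 0.5 × 29.53 = 14.765 d.
Already past this cycle's full moon; the next is at 14.765 + 29.53 = 44.295 d, so 44.295 − 16 = 28.295 days.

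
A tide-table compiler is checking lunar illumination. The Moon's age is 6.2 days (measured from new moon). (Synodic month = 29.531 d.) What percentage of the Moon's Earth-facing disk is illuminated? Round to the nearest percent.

38%

Elongation θ = 360° × 6.2/29.531 ≈ 75.6°.
With cos θ = 0.249, the lit fraction is (1 − 0.249)/2 ≈ 0.375, so 38%.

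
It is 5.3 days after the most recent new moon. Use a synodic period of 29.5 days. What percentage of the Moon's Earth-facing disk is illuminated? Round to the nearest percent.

29%

Phase angle: θ = 360°·(5.3 d)/(29.5 d) = 64.7°.
cos 64.7° = 0.428, so f = (1 − 0.428)/2 = 0.286, so 29%.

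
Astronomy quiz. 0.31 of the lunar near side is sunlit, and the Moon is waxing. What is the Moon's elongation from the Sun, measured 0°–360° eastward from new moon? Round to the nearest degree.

68°

cos θ = 1 − 2f = 0.380, giving a principal value of 67.7°.
Waxing ⇒ before full, so θ = 67.7°.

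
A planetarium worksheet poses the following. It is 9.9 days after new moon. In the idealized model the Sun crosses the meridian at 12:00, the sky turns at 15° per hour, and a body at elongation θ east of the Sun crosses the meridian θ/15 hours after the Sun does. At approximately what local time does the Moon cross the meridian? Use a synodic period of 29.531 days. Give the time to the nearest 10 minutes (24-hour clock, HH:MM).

20:00

The Moon has covered 9.9/29.531 of its cycle, so θ ≈ 360° × 9.9/29.531 = 120.7°.
Delay after the Sun = 120.7° / (15°/h) ≈ 8.05 h.
12:00 + 8.046 h ≈ 20:03 → 20:00 to the nearest ten minutes.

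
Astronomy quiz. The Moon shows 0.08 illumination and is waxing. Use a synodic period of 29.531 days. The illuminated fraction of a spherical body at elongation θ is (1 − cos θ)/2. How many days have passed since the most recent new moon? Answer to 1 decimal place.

2.7 days

Invert f = (1 − cos θ)/2 to get cos θ = 1 − 2(0.08) = 0.840, hence θ₀ = arccos 0.840 = 32.9°.
Waxing ⇒ before full, so θ = 32.9°.
That fraction of the synodic month is 32.9/360 × 29.531 d ≈ 2.70 d.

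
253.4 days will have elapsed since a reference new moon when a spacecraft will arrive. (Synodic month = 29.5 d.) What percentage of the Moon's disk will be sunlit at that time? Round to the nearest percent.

253.4 d spans 8 complete synodic months (8 × 29.5 = 236.00 d) plus 17.40 d.
Elongation θ = 360° × 17.40/29.5 ≈ 212.3°.
With cos θ = (-0.845), the lit fraction is (1 − (-0.845))/2 ≈ 0.922, so 92%.

92%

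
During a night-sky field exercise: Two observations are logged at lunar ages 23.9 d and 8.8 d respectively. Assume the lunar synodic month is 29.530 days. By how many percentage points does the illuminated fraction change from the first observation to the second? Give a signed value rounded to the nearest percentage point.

First observation: θ = 360°·23.9/29.530 = 291.4°, so f = 0.318.
Second observation: θ = 107.3°, f = 0.649.
Δf = 0.649 − 0.318 = +0.331, i.e. +33 pp.

+33 percentage points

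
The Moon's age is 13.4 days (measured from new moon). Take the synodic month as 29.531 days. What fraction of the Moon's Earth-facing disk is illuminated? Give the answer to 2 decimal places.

Phase angle: θ = 360°·(13.4 d)/(29.531 d) = 163.4°.
cos 163.4° = (-0.958), so f = (1 − (-0.958))/2 = 0.979.

0.98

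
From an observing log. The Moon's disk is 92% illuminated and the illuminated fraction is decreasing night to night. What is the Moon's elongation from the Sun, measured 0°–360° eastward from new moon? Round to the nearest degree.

Invert f = (1 − cos θ)/2 to get cos θ = 1 − 2(0.92) = -0.840, hence θ₀ = arccos -0.840 = 147.1°.
Waning ⇒ past full, so θ = 360° − 147.1° = 212.9°.

213°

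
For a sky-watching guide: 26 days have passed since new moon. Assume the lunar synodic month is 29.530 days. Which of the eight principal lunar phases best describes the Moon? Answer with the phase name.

waning crescent

θ ≈ 360° × 26/29.530 = 317°, which falls in the waning crescent sector.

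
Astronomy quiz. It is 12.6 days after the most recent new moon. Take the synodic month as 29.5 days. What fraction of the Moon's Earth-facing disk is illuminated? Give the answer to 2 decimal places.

0.95

Phase angle: θ = 360°·(12.6 d)/(29.5 d) = 153.8°.
Illuminated fraction = (1 − cos 153.8°)/2 = (1 − (-0.897))/2 ≈ 0.948.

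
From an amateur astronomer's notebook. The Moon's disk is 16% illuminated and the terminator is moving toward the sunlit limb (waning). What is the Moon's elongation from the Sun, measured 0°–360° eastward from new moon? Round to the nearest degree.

313°

cos θ = 1 − 2f = 0.680, giving a principal value of 47.2°.
Since the Moon is past full (waning), take the reflex angle: θ = 360° − 47.2° = 312.8°.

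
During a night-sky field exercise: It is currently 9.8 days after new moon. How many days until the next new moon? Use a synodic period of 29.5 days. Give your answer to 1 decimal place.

19.7 days

The next new moon completes the synodic month: 29.5 − 9.8 = 19.700 days.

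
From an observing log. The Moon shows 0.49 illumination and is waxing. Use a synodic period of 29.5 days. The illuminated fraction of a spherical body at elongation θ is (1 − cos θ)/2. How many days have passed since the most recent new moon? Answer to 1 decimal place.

Invert f = (1 − cos θ)/2 to get cos θ = 1 − 2(0.49) = 0.020, hence θ₀ = arccos 0.020 = 88.9°.
The Moon is waxing (0°–180°), so θ = 88.9° directly.
At 360°/29.5 d per day, 88.9° corresponds to 7.28 days.

7.3 days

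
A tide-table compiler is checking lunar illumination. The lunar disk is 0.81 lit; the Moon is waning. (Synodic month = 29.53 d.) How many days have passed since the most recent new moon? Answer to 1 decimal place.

Invert f = (1 − cos θ)/2 to get cos θ = 1 − 2(0.81) = -0.620, hence θ₀ = arccos -0.620 = 128.3°.
A waning Moon lies in 180°–360°, so θ = 360° − 128.3° = 231.7°.
Age = 29.53 × 231.7°/360° ≈ 19.00 days.

19.0 days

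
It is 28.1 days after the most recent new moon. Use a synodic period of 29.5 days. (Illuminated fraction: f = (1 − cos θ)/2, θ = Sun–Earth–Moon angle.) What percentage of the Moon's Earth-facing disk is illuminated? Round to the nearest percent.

The Moon has covered 28.1/29.5 of its cycle, so θ ≈ 360° × 28.1/29.5 = 342.9°.
With cos θ = 0.956, the lit fraction is (1 − 0.956)/2 ≈ 0.022, so 2%.

2%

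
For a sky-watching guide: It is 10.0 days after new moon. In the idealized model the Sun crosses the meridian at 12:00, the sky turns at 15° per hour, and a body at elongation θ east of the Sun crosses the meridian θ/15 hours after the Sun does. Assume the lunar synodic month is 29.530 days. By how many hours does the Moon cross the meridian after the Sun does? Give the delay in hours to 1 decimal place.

The Moon has covered 10.0/29.530 of its cycle, so θ ≈ 360° × 10.0/29.530 = 121.9°.
Delay after the Sun = 121.9° / (15°/h) ≈ 8.13 h.
So the Moon crosses the meridian 8.13 h after the Sun.

8.1 h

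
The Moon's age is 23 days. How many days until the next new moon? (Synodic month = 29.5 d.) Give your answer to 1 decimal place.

One full lunation from the last new moon is 29.5 d; remaining = 29.5 − 23 = 6.500 d.

6.5 days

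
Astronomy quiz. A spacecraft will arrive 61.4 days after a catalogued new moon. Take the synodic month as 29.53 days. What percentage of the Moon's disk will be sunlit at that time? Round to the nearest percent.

6%

61.4 d spans 2 complete synodic months (2 × 29.53 = 59.06 d) plus 2.34 d.
The Moon has covered 2.34/29.53 of its cycle, so θ ≈ 360° × 2.34/29.53 = 28.5°.
Illuminated fraction = (1 − cos 28.5°)/2 = (1 − 0.879)/2 ≈ 0.061, so 6%.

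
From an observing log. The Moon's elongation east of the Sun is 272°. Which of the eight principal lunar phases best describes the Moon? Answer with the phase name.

The last quarter sector spans roughly 248°–292°; 272° falls inside it.

last quarter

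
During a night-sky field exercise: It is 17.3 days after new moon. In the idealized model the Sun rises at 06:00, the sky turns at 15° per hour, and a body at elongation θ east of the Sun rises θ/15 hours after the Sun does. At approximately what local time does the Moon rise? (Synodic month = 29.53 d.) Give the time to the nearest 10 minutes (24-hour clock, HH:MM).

20:00

The Moon has covered 17.3/29.53 of its cycle, so θ ≈ 360° × 17.3/29.53 = 210.9°.
At 15° of sky rotation per hour, 210.9° corresponds to a 14.06 h lag.
06:00 + 14.060 h ≈ 20:04 → 20:00 to the nearest ten minutes.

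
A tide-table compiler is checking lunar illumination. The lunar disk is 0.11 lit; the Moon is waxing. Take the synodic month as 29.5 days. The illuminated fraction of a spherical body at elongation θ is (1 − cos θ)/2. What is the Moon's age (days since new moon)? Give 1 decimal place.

3.2 days

cos θ = 1 − 2f = 0.780, giving a principal value of 38.7°.
Waxing ⇒ before full, so θ = 38.7°.
That fraction of the synodic month is 38.7/360 × 29.5 d ≈ 3.17 d.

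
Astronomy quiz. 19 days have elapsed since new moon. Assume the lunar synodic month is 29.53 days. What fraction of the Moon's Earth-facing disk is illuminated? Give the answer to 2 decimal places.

The Moon has covered 19/29.53 of its cycle, so θ ≈ 360° × 19/29.53 = 231.6°.
Illuminated fraction = (1 − cos 231.6°)/2 = (1 − (-0.621))/2 ≈ 0.810.

0.81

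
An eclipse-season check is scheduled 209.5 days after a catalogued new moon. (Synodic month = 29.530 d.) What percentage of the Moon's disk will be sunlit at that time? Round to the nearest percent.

Reduce mod P: 209.5 − 7×29.530 = 2.79 d into the current lunation.
Phase angle: θ = 360°·(2.79 d)/(29.530 d) = 34.0°.
With cos θ = 0.829, the lit fraction is (1 − 0.829)/2 ≈ 0.086, so 9%.

9%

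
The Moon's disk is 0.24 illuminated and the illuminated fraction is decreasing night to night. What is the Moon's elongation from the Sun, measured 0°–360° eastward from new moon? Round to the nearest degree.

cos θ = 1 − 2f = 0.520, giving a principal value of 58.7°.
Waning ⇒ past full, so θ = 360° − 58.7° = 301.3°.

301°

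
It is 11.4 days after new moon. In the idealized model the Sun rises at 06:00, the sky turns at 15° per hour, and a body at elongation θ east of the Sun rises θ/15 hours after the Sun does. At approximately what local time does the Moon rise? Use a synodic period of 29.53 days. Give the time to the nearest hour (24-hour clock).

15:00

Phase angle: θ = 360°·(11.4 d)/(29.53 d) = 139.0°.
The Moon trails the Sun by θ/15 = 139.0/15 ≈ 9.27 hours.
06:00 + 9.27 h ≈ 15:16 → 15:00 to the nearest hour.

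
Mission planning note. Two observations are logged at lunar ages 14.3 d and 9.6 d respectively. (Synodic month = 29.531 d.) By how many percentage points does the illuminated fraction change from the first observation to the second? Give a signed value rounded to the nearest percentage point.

θ₁ = 360° × 14.3/29.531 = 174.3°, f₁ = (1 − cos θ₁)/2 = 0.998.
θ₂ = 360° × 9.6/29.531 = 117.0°, f₂ = (1 − cos θ₂)/2 = 0.727.
Change = f₂ − f₁ = -0.270 → -27 percentage points.

-27 pp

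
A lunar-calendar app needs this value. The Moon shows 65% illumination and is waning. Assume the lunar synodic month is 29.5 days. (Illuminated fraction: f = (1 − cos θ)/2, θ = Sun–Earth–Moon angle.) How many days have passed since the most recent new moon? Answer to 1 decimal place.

20.7 days

cos θ = 1 − 2f = -0.300, giving a principal value of 107.5°.
Since the Moon is past full (waning), take the reflex angle: θ = 360° − 107.5° = 252.5°.
Age = 29.5 × 252.5°/360° ≈ 20.69 days.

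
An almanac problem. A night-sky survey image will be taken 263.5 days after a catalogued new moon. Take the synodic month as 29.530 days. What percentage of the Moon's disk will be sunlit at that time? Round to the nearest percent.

263.5 d spans 8 complete synodic months (8 × 29.530 = 236.24 d) plus 27.26 d.
The Moon has covered 27.26/29.530 of its cycle, so θ ≈ 360° × 27.26/29.530 = 332.3°.
Illuminated fraction = (1 − cos 332.3°)/2 = (1 − 0.886)/2 ≈ 0.057, so 6%.

6%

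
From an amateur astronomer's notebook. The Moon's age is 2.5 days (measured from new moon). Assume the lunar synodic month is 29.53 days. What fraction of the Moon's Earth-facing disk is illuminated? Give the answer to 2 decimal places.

0.07

Elongation θ = 360° × 2.5/29.53 ≈ 30.5°.
Illuminated fraction = (1 − cos 30.5°)/2 = (1 − 0.862)/2 ≈ 0.069.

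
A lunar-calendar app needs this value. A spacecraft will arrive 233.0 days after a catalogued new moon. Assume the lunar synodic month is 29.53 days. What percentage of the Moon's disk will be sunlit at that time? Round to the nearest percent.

Reduce mod P: 233.0 − 7×29.53 = 26.29 d into the current lunation.
Phase angle: θ = 360°·(26.29 d)/(29.53 d) = 320.5°.
cos 320.5° = 0.772, so f = (1 − 0.772)/2 = 0.114, so 11%.

11%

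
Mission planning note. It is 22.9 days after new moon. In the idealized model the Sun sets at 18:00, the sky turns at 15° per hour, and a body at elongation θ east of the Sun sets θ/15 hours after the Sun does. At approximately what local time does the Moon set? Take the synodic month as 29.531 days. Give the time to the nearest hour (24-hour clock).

13:00

Elongation θ = 360° × 22.9/29.531 ≈ 279.2°.
At 15° of sky rotation per hour, 279.2° corresponds to a 18.61 h lag.
18:00 + 18.61 h ≈ 12:37 → 13:00 to the nearest hour.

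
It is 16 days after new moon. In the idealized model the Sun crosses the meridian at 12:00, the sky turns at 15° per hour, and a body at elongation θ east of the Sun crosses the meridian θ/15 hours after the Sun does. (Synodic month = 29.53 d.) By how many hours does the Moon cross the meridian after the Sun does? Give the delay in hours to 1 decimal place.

13.0 h

Elongation θ = 360° × 16/29.53 ≈ 195.1°.
At 15° of sky rotation per hour, 195.1° corresponds to a 13.00 h lag.
So the Moon crosses the meridian 13.00 h after the Sun.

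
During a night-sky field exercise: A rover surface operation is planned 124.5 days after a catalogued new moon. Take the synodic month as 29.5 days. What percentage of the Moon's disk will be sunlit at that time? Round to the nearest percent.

124.5 d spans 4 complete synodic months (4 × 29.5 = 118.00 d) plus 6.50 d.
Phase angle: θ = 360°·(6.50 d)/(29.5 d) = 79.3°.
cos 79.3° = 0.185, so f = (1 − 0.185)/2 = 0.407, so 41%.

41%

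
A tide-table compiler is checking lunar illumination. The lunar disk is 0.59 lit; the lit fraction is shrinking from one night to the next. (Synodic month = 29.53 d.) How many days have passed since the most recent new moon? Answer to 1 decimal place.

From f = (1 − cos θ)/2: cos θ = 1 − 2×0.59 = -0.180; arccos → 100.4°.
Since the Moon is past full (waning), take the reflex angle: θ = 360° − 100.4° = 259.6°.
At 360°/29.53 d per day, 259.6° corresponds to 21.30 days.

21.3 days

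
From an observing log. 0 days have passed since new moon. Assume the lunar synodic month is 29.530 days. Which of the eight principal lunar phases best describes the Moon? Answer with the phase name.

new moon

At 0/29.530 of the cycle, θ ≈ 0° — the new moon range.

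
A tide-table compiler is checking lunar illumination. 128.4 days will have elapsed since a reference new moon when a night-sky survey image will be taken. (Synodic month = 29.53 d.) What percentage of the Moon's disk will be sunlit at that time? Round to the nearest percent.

128.4/29.53 = 4.348 lunations, so 4 complete cycles and 10.28 d into the next.
Phase angle: θ = 360°·(10.28 d)/(29.53 d) = 125.3°.
Illuminated fraction = (1 − cos 125.3°)/2 = (1 − (-0.578))/2 ≈ 0.789, so 79%.

79%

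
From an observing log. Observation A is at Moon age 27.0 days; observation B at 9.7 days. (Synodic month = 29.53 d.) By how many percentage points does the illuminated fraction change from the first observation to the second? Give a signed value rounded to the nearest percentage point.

First observation: θ = 360°·27.0/29.53 = 329.2°, so f = 0.071.
Second observation: θ = 118.3°, f = 0.737.
Δf = 0.737 − 0.071 = +0.666, i.e. +67 pp.

+67 pp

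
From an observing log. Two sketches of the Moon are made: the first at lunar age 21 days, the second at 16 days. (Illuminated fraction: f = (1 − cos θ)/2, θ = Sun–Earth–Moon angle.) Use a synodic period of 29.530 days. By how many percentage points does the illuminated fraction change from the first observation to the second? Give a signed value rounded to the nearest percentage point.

θ₁ = 360° × 21/29.530 = 256.0°, f₁ = (1 − cos θ₁)/2 = 0.621.
θ₂ = 360° × 16/29.530 = 195.1°, f₂ = (1 − cos θ₂)/2 = 0.983.
Change = f₂ − f₁ = +0.362 → +36 percentage points.

+36 pp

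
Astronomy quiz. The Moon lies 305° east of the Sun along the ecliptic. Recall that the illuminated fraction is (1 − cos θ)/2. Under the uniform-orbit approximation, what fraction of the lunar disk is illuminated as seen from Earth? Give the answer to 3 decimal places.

f = (1 − cos 305°)/2 = (1 − 0.574)/2 ≈ 0.213.

0.213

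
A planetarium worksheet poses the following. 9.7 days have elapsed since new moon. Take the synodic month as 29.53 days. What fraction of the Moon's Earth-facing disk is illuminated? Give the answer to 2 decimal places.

The Moon has covered 9.7/29.53 of its cycle, so θ ≈ 360° × 9.7/29.53 = 118.3°.
With cos θ = (-0.473), the lit fraction is (1 − (-0.473))/2 ≈ 0.737.

0.74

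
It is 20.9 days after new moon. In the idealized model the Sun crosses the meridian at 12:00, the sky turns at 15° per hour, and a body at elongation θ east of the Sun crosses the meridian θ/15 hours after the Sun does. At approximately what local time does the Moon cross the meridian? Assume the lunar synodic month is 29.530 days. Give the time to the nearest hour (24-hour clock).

05:00

The Moon has covered 20.9/29.530 of its cycle, so θ ≈ 360° × 20.9/29.530 = 254.8°.
Delay after the Sun = 254.8° / (15°/h) ≈ 16.99 h.
12:00 + 16.99 h ≈ 04:59 → 05:00 to the nearest hour.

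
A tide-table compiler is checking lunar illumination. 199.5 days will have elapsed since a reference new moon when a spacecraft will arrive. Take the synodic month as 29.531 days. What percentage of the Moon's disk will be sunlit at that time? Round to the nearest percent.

48%

199.5/29.531 = 6.756 lunations, so 6 complete cycles and 22.31 d into the next.
The Moon has covered 22.31/29.531 of its cycle, so θ ≈ 360° × 22.31/29.531 = 272.0°.
cos 272.0° = 0.035, so f = (1 − 0.035)/2 = 0.482, so 48%.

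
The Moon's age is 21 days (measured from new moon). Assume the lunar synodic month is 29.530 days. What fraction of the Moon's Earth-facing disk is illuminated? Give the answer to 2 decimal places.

0.62

Phase angle: θ = 360°·(21 d)/(29.530 d) = 256.0°.
Illuminated fraction = (1 − cos 256.0°)/2 = (1 − (-0.242))/2 ≈ 0.621.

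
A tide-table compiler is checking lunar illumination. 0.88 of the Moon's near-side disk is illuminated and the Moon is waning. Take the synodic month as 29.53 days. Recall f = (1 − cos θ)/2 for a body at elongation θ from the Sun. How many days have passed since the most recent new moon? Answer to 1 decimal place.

From f = (1 − cos θ)/2: cos θ = 1 − 2×0.88 = -0.760; arccos → 139.5°.
A waning Moon lies in 180°–360°, so θ = 360° − 139.5° = 220.5°.
At 360°/29.53 d per day, 220.5° corresponds to 18.09 days.

18.1 days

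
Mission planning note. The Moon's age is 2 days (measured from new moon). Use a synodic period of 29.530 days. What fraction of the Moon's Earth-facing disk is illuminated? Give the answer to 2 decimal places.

Phase angle: θ = 360°·(2 d)/(29.530 d) = 24.4°.
With cos θ = 0.911, the lit fraction is (1 − 0.911)/2 ≈ 0.045.

0.04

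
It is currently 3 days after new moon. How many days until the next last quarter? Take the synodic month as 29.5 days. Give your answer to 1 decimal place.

Last quarter is 0.75 of the way through the cycle: age 0.75 × 29.5 = 22.125 d.
So 19.125 days remain (22.125 − 3).

19.1 days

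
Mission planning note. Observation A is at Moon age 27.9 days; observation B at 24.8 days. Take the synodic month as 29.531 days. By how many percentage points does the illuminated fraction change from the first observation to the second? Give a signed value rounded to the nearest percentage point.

+20 pp

First observation: θ = 360°·27.9/29.531 = 340.1°, so f = 0.030.
Second observation: θ = 302.3°, f = 0.233.
Δf = 0.233 − 0.030 = +0.203, i.e. +20 pp.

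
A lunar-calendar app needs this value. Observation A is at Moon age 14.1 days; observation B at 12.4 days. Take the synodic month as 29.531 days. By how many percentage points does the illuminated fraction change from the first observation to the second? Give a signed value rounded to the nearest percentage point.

θ₁ = 360° × 14.1/29.531 = 171.9°, f₁ = (1 − cos θ₁)/2 = 0.995.
θ₂ = 360° × 12.4/29.531 = 151.2°, f₂ = (1 − cos θ₂)/2 = 0.938.
Change = f₂ − f₁ = -0.057 → -6 percentage points.

-6 pp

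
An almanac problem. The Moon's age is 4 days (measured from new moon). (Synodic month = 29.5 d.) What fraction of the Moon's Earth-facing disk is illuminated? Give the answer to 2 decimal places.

Phase angle: θ = 360°·(4 d)/(29.5 d) = 48.8°.
With cos θ = 0.659, the lit fraction is (1 − 0.659)/2 ≈ 0.171.

0.17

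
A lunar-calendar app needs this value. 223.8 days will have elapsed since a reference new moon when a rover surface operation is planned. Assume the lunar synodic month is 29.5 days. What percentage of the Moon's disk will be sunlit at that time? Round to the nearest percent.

223.8 d spans 7 complete synodic months (7 × 29.5 = 206.50 d) plus 17.30 d.
The Moon has covered 17.30/29.5 of its cycle, so θ ≈ 360° × 17.30/29.5 = 211.1°.
cos 211.1° = (-0.856), so f = (1 − (-0.856))/2 = 0.928, so 93%.

93%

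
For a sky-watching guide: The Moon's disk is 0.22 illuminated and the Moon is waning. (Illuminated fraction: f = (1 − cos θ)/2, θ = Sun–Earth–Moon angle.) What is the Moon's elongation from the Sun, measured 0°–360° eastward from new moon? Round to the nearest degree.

304°

Invert f = (1 − cos θ)/2 to get cos θ = 1 − 2(0.22) = 0.560, hence θ₀ = arccos 0.560 = 55.9°.
Since the Moon is past full (waning), take the reflex angle: θ = 360° − 55.9° = 304.1°.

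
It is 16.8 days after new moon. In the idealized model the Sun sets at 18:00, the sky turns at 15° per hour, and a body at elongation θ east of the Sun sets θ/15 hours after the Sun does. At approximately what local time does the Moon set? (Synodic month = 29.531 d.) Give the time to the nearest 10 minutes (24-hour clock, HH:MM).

07:40

Elongation θ = 360° × 16.8/29.531 ≈ 204.8°.
At 15° of sky rotation per hour, 204.8° corresponds to a 13.65 h lag.
18:00 + 13.653 h ≈ 07:39 → 07:40 to the nearest ten minutes.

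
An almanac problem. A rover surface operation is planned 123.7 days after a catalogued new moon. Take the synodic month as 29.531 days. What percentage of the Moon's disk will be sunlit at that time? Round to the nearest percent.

123.7 d spans 4 complete synodic months (4 × 29.531 = 118.12 d) plus 5.58 d.
The Moon has covered 5.58/29.531 of its cycle, so θ ≈ 360° × 5.58/29.531 = 68.0°.
With cos θ = 0.375, the lit fraction is (1 − 0.375)/2 ≈ 0.312, so 31%.

31%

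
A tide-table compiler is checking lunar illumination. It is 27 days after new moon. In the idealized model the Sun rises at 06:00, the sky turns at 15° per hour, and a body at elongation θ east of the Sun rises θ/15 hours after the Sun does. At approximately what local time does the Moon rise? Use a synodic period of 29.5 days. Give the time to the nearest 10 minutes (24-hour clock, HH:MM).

04:00

Phase angle: θ = 360°·(27 d)/(29.5 d) = 329.5°.
The Moon trails the Sun by θ/15 = 329.5/15 ≈ 21.97 hours.
06:00 + 21.966 h ≈ 03:58 → 04:00 to the nearest ten minutes.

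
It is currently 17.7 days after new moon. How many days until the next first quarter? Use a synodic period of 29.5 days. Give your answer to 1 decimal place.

First quarter occurs at elongation 90°, i.e. at age 29.5 × 90/360 = 7.375 d.
This lunation's first quarter (7.375 d) has passed, so add one period: 36.875 − 17.7 = 19.175 days.

19.2 days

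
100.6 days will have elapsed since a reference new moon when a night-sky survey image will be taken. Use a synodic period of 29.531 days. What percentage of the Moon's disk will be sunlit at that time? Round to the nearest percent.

100.6 d spans 3 complete synodic months (3 × 29.531 = 88.59 d) plus 12.01 d.
Elongation θ = 360° × 12.01/29.531 ≈ 146.4°.
cos 146.4° = (-0.833), so f = (1 − (-0.833))/2 = 0.916, so 92%.

92%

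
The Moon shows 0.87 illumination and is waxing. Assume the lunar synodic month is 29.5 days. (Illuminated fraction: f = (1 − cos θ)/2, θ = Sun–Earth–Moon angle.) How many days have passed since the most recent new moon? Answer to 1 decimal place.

11.3 days

Invert f = (1 − cos θ)/2 to get cos θ = 1 − 2(0.87) = -0.740, hence θ₀ = arccos -0.740 = 137.7°.
Waxing ⇒ before full, so θ = 137.7°.
At 360°/29.5 d per day, 137.7° corresponds to 11.29 days.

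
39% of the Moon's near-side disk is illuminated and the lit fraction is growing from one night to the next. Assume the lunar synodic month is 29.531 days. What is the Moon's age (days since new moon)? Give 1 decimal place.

6.3 days

From f = (1 − cos θ)/2: cos θ = 1 − 2×0.39 = 0.220; arccos → 77.3°.
Waxing ⇒ before full, so θ = 77.3°.
Age = 29.531 × 77.3°/360° ≈ 6.34 days.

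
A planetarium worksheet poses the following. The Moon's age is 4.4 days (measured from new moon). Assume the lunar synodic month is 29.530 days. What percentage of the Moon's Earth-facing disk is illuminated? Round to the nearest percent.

Phase angle: θ = 360°·(4.4 d)/(29.530 d) = 53.6°.
Illuminated fraction = (1 − cos 53.6°)/2 = (1 − 0.593)/2 ≈ 0.204, so 20%.

20%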